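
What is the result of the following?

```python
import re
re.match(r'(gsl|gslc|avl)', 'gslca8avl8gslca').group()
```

'gsl'

With `match`, the pattern is implicitly anchored at the beginning.
The match spans [0:3] → 'gsl'.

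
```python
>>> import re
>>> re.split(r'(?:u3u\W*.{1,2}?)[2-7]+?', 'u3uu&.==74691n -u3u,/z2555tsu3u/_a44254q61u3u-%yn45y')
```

['u3uu&.==74691n -', '555ts', '4254q61', '5y']

Pattern: the literal 'u3u', then zero or more of a non-word character, then 1 to 2 of any character (lazy) (non-capturing group); then one or more of a character in [2-7] (lazy).
Lazy quantifiers expand one character at a time until the remainder of the pattern can match.
Matches to split on: at [16:23] → 'u3u,/z2'; at [28:35] → 'u3u/_a4'; at [42:50] → 'u3u-%yn4'.
Each match becomes a cut point; 4 segments remain.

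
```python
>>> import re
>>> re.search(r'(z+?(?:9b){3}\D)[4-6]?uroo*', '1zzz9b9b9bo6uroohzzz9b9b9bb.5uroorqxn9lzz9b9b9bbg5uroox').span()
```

(1, 16)

Pattern: one or more of a literal 'z' (lazy), then the literal '9b' repeated 3 times, then a non-digit (captured); then optionally a character in [4-6], then the literal 'uro', then zero or more of a literal 'o'.
Unlike `match`, `search` isn't anchored — it looks for the pattern anywhere in the string.
The match spans [1:16] → 'zzz9b9b9bo6uroo'.
Captured: group 1 = 'zzz9b9b9bo'.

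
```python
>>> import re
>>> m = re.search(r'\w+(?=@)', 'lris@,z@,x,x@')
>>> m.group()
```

Lookahead/lookbehind check context without consuming it, so the matched span excludes the asserted characters.
`re.search` tries every starting position until one works.
The match spans [0:4] → 'lris'.

'lris'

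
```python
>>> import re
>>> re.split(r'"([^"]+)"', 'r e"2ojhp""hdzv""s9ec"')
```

`re.split` interleaves the captured-group text with the surrounding fragments.

['r e', '2ojhp', '', 'hdzv', '', 's9ec', '']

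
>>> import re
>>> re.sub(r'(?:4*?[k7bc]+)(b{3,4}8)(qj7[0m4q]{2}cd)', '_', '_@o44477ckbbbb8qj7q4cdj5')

This matches zero or more of a literal '4' (lazy), then one or more of one of [k7bc] (non-capturing group); then 3 to 4 of the literal 'b', then the literal '8' (captured); then the literal 'qj7', then exactly 2 of one of [0m4q], then the literal 'cd' (captured).
Matches: at [3:22] → '44477ckbbbb8qj7q4cd'.
Every occurrence is swapped for '_'.

'_@o_j5'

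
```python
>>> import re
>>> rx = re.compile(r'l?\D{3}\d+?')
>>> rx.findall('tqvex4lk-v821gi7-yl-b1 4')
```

['vex4', 'lk-v8', 'l-b1']

The `?` after the quantifier makes it lazy — it takes as little as possible before letting the rest of the pattern try.
Since nothing is captured, `findall` lists the 3 matched substrings directly.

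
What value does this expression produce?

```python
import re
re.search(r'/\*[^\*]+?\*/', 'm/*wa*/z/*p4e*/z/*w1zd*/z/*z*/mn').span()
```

(1, 7)

`re.search` scans for the first position where the pattern succeeds.
The match spans [1:7] → '/*wa*/'.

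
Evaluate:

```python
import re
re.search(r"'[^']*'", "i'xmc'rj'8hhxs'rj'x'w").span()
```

`search` walks the string left to right and returns the first match it finds.
The match spans [1:6] → "'xmc'".

(1, 6)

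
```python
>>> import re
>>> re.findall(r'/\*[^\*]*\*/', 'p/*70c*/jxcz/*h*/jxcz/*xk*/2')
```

['/*70c*/', '/*h*/', '/*xk*/']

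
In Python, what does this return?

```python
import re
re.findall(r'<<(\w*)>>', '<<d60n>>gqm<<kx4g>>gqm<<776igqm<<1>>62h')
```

Walking the string: at [0:8] match '<<d60n>>', group 1 = 'd60n'; at [11:19] match '<<kx4g>>', group 1 = 'kx4g'; at [31:36] match '<<1>>', group 1 = '1'.
One capturing group, so `findall` returns just the captured substring from each match — 3 in all.

['d60n', 'kx4g', '1']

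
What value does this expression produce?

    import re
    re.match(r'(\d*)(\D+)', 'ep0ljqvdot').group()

'ep'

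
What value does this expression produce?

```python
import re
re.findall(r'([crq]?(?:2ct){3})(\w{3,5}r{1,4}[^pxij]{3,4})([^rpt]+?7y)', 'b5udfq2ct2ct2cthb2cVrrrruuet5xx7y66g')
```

[('q2ct2ct2ct', 'hb2cVrrrruuet', '5xx7y')]

With 3 capturing groups, `findall` returns a 3-tuple per match.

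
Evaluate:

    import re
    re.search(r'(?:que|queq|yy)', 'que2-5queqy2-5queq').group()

'que'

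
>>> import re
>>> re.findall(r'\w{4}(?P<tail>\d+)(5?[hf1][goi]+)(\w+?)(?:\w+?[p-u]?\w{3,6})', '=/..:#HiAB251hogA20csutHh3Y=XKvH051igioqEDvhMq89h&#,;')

The pattern matches exactly 4 of a word character; then one or more of a digit (captured as 'tail'); then optionally the literal '5', then one of [hf1], then one or more of one of [goi] (captured); then one or more of a word character (lazy) (captured); then one or more of a word character (lazy), then optionally a character in [p-u], then 3 to 6 of a word character (non-capturing group).
Lazy quantifiers expand one character at a time until the remainder of the pattern can match.
Matches: at [6:24] match 'HiAB251hogA20csutH', groups = ('251', 'hog', 'A'); at [28:47] match 'XKvH051igioqEDvhMq8', groups = ('05', '1igio', 'q').
`findall` packs the 3 group values into a tuple for every match.

[('251', 'hog', 'A'), ('05', '1igio', 'q')]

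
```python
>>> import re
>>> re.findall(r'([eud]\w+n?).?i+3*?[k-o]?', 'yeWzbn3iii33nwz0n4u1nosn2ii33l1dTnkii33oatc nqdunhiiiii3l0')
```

['eWzbn3iii33nwz0n4u1nosn2ii33l1dTnki', 'dunhiiii']

Because there's exactly one group, `findall` drops the full match and keeps group 1 from each hit.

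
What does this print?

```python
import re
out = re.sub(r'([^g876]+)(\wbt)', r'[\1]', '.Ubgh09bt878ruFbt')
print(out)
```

This matches one or more of any character except [g876] (captured); then a word character, then the literal 'bt' (captured).
Matches: at [4:9] → 'h09bt'; at [12:17] → 'ruFbt'.
The replacement refers to a captured group, so each match is rewritten using its own captured text.

.Ubg[h0]878[ru]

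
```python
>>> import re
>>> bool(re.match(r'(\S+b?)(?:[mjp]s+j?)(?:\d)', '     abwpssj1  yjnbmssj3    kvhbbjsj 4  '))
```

False

`re.match` won't scan ahead — the pattern has to work from the very first character.
Here the string doesn't start with a match, so the call returns None, and `bool(None)` is False.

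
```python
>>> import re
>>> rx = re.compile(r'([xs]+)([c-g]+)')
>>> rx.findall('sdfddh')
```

[('s', 'dfdd')]

This matches one or more of one of [xs] (captured); then one or more of a character in [c-g] (captured).
Scanning left to right: at [0:5] match 'sdfdd', groups = ('s', 'dfdd').
Multiple groups make `findall` return tuples — one 2-tuple for the one match.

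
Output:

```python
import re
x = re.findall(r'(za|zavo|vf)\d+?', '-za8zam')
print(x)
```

['za']

Walking the string: at [1:4] match 'za8', group 1 = 'za'.
With a single group, `findall` returns only what that group captured — 1 item.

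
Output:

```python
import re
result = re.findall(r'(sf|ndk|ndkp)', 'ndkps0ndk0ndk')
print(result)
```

Branches in `(...|...)` are attempted left-to-right; the first branch that allows the whole pattern to succeed is taken.
Matches: at [0:3] match 'ndk', group 1 = 'ndk'; at [6:9] match 'ndk', group 1 = 'ndk'; at [10:13] match 'ndk', group 1 = 'ndk'.
With a single group, `findall` returns only what that group captured — 3 items.

['ndk', 'ndk', 'ndk']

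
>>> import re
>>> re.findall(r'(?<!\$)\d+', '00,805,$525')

['00', '805', '25']

A negative assertion filters positions out without eating any characters.
Scanning left to right: at [0:2] → '00'; at [3:6] → '805'; at [9:11] → '25'.
`findall` yields the raw match text (3 of them) because the pattern has no groups.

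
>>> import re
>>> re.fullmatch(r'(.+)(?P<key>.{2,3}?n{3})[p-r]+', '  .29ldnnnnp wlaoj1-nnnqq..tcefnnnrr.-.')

None

The pattern matches one or more of any character (captured); then 2 to 3 of any character (lazy), then exactly 3 of a literal 'n' (captured as 'key'); then one or more of a character in [p-r].
For `fullmatch`, every character of the input must be accounted for by the pattern.
Here the string isn't matched end-to-end, so the call returns None.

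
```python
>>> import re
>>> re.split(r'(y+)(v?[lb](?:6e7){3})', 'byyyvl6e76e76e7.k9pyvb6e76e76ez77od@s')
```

Pattern: one or more of a literal 'y' (captured); then optionally a literal 'v', then one of [lb], then the literal '6e7' repeated 3 times (captured).
Matches to split on: at [1:15] → 'yyyvl6e76e76e7'.
Because the pattern has a capturing group, `split` also inserts each captured text between the pieces.

['b', 'yyy', 'vl6e76e76e7', '.k9pyvb6e76e76ez77od@s']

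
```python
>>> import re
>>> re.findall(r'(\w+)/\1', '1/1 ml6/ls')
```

['1']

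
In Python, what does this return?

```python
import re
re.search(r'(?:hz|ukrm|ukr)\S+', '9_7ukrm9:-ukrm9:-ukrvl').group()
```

'ukrm9:-ukrm9:-ukrvl'

The match spans [3:22] → 'ukrm9:-ukrm9:-ukrvl'.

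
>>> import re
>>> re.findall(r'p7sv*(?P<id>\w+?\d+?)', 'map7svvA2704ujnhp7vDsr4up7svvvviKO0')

This matches the literal 'p7s', then zero or more of the literal 'v'; then one or more of a word character (lazy), then one or more of a digit (lazy) (captured as 'id').
A non-greedy quantifier consumes as few characters as it can — just enough that the remainder of the pattern still matches from where it stops; whatever follows it matches normally.
Scanning left to right: at [2:9] match 'p7svvA2', group 1 = 'A2'; at [24:35] match 'p7svvvviKO0', group 1 = 'iKO0'.
One capturing group, so `findall` returns just the captured substring from each match — 2 in all.

['A2', 'iKO0']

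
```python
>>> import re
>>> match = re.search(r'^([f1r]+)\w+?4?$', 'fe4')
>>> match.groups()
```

('f',)

The match spans [0:3] → 'fe4'.
Captured: group 1 = 'f'.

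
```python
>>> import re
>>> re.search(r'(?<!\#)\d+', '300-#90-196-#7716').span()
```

The negative lookaround is zero-width — it rules out positions where the adjacent text would match, without consuming anything.
`search` walks the string left to right and returns the first match it finds.
The match spans [0:3] → '300'.

(0, 3)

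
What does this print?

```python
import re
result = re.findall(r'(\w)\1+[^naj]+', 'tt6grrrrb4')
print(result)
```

['t']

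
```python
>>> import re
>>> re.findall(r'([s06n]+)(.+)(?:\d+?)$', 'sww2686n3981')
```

2 groups means the one result is a tuple of 2 captured strings — 1 here.

[('s', 'ww2686n398')]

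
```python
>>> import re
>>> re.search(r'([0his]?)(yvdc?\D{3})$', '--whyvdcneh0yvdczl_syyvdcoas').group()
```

'yvdcoas'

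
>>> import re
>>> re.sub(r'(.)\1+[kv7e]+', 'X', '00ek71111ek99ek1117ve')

'XXXX'

The backreference `\1` re-matches whatever the first group consumed, character for character.
Matches: at [0:5] → '00ek7'; at [5:11] → '1111ek'; at [11:15] → '99ek'; at [15:21] → '1117ve'.
`sub` substitutes 'X' at each match site.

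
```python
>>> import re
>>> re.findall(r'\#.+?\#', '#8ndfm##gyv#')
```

['#8ndfm#', '#gyv#']

A `+?`/`*?`/`{m,n}?` starts at its minimum and grows only as far as needed for what follows to match.
Walking the string: at [0:7] → '#8ndfm#'; at [7:12] → '#gyv#'.
Since nothing is captured, `findall` lists the 2 matched substrings directly.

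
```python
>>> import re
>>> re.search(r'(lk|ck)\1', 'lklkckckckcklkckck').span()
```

(0, 4)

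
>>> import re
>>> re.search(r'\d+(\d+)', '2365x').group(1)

The pattern matches one or more of a digit; then one or more of a digit (captured).
Unlike `match`, `search` isn't anchored — it looks for the pattern anywhere in the string.
The match spans [0:4] → '2365'.
Captured: group 1 = '5'.

'5'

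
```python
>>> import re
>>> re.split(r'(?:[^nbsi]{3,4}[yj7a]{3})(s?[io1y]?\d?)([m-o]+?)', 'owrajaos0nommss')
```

['', '', 'o', 's0nommss']

Pattern: 3 to 4 of any character except [nbsi], then exactly 3 of one of [yj7a] (non-capturing group); then optionally a literal 's', then optionally one of [io1y], then optionally a digit (captured); then one or more of a character in [m-o] (lazy) (captured).
Because the pattern has a capturing group, `split` also inserts each captured text between the pieces.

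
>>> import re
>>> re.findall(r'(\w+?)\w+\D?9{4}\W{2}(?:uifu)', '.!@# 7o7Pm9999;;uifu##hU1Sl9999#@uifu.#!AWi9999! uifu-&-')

['7', 'h', 'A']

A `+?`/`*?`/`{m,n}?` starts at its minimum and grows only as far as needed for what follows to match.
One capturing group, so `findall` returns just the captured substring from each match — 3 in all.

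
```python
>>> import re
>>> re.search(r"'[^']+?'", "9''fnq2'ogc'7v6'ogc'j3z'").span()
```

(2, 8)

The match spans [2:8] → "'fnq2'".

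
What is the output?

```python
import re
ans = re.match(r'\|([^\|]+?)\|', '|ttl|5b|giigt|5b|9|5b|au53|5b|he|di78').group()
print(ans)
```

`match` is anchored at position 0; if the pattern doesn't fit there, it returns None.
The match spans [0:5] → '|ttl|'.
Captured: group 1 = 'ttl'.

|ttl|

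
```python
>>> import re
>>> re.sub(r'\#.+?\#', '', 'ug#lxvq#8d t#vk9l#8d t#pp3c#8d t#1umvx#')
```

'ug8d t8d t8d t'

With the lazy modifier that quantifier settles for the fewest repetitions that let the rest of the pattern succeed (the atoms after it are unaffected and can still be greedy).
`sub` substitutes '' at each match site.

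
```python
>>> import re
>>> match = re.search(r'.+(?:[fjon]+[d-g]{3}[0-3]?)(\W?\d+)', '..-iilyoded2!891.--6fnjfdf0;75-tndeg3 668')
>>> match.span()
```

(0, 41)

This matches one or more of any character; then one or more of one of [fjon], then exactly 3 of a character in [d-g], then optionally a character in [0-3] (non-capturing group); then optionally a non-word character, then one or more of a digit (captured).
The match spans [0:41] → '..-iilyoded2!891.--6fnjfdf0;75-tndeg3 668'.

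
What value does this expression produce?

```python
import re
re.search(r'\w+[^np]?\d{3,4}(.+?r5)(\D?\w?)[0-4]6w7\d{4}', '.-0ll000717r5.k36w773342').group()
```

'0ll000717r5.k36w77334'

The match spans [2:23] → '0ll000717r5.k36w77334'.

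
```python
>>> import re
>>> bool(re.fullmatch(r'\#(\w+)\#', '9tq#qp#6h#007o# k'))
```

False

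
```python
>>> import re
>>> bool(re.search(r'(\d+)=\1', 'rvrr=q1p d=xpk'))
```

False

`\1` is not a pattern — it's the concrete string captured by group 1, re-applied verbatim.
Here no position works, so the call returns None, and `bool(None)` is False.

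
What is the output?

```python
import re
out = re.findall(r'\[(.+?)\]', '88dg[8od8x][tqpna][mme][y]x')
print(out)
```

A non-greedy quantifier consumes as few characters as it can — just enough that the remainder of the pattern still matches from where it stops; whatever follows it matches normally.
Scanning left to right: at [4:11] match '[8od8x]', group 1 = '8od8x'; at [11:18] match '[tqpna]', group 1 = 'tqpna'; at [18:23] match '[mme]', group 1 = 'mme'; at [23:26] match '[y]', group 1 = 'y'.
With a single group, `findall` returns only what that group captured — 4 items.

['8od8x', 'tqpna', 'mme', 'y']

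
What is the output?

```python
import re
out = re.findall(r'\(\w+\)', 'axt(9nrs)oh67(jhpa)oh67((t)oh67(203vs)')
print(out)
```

['(9nrs)', '(jhpa)', '(t)', '(203vs)']

Matches: at [3:9] → '(9nrs)'; at [13:19] → '(jhpa)'; at [24:27] → '(t)'; at [31:38] → '(203vs)'.
Since nothing is captured, `findall` lists the 4 matched substrings directly.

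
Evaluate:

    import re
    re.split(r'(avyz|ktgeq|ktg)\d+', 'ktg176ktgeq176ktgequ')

['', 'ktg', '', 'ktgeq', 'ktgequ']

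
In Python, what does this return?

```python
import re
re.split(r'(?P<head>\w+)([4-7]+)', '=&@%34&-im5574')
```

The group in the pattern means `split` returns the separators' captures alongside the pieces.

['=&@%', '3', '4', '&-', 'im557', '4', '']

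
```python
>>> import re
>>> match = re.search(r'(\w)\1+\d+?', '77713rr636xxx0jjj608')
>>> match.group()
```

After group 1 captures some text, `\1` only succeeds where that same text appears again.
`re.search` scans for the first position where the pattern succeeds.
The match spans [0:4] → '7771'.
Captured: group 1 = '7'.

'7771'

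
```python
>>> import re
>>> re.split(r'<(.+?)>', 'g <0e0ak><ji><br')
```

A `+?`/`*?`/`{m,n}?` starts at its minimum and grows only as far as needed for what follows to match.
Because the pattern has a capturing group, `split` also inserts each captured text between the pieces.

['g ', '0e0ak', '', 'ji', '<br']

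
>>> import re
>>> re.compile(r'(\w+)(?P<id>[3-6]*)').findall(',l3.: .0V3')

Pattern: one or more of a word character (captured); then zero or more of a character in [3-6] (captured as 'id').
Multiple groups make `findall` return tuples — one 2-tuple for each match.

[('l3', ''), ('0V3', '')]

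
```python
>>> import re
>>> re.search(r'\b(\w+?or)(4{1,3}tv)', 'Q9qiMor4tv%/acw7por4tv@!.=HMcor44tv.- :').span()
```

This matches a word boundary (`\b`, zero-width); then one or more of a word character (lazy), then the literal 'or' (captured); then 1 to 3 of a literal '4', then the literal 'tv' (captured).
`re.search` scans for the first position where the pattern succeeds.
The match spans [0:10] → 'Q9qiMor4tv'.
Captured: group 1 = 'Q9qiMor', group 2 = '4tv'.

(0, 10)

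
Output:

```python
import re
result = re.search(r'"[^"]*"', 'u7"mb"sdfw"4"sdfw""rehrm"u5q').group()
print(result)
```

"mb"

The match spans [2:6] → '"mb"'.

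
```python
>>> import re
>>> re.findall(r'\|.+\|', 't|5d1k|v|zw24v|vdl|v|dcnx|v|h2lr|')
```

['|5d1k|v|zw24v|vdl|v|dcnx|v|h2lr|']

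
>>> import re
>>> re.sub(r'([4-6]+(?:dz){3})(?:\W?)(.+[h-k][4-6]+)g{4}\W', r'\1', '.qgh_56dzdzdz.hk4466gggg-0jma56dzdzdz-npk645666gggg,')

'.qgh_56dzdzdz'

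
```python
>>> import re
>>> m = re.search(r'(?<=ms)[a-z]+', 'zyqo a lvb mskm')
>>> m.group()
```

The positive lookaround only admits positions where the adjacent text matches; those characters stay outside the span.
`re.search` scans for the first position where the pattern succeeds.
The match spans [13:15] → 'km'.

'km'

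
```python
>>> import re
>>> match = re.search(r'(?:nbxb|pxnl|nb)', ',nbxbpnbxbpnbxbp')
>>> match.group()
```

The regex engine tests alternatives in the order written; an earlier branch that matches wins even if a later one would match more.
The match spans [1:5] → 'nbxb'.

'nbxb'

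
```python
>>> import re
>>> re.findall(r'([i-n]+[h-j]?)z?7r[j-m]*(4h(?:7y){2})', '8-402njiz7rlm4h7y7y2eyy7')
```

The pattern matches one or more of a character in [i-n], then optionally a character in [h-j] (captured); then optionally a literal 'z', then the literal '7r', then zero or more of a character in [j-m]; then the literal '4h', then the literal '7y' repeated 2 times (captured).
With 2 capturing groups, `findall` returns a 2-tuple per match.

[('nji', '4h7y7y')]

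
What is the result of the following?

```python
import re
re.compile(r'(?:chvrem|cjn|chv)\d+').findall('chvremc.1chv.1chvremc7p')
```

[]

No capturing groups, so `findall` returns the 0 full match strings.
Nothing in the string satisfies the pattern, so the list is empty.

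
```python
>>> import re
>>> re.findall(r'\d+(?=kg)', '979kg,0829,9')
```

['979']

The positive lookaround only admits positions where the adjacent text matches; those characters stay outside the span.
Since nothing is captured, `findall` lists the 1 matched substring directly.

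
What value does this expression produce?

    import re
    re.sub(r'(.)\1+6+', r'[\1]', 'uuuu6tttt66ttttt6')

`\1` is not a pattern — it's the concrete string captured by group 1, re-applied verbatim.
Matches: at [0:5] → 'uuuu6'; at [5:11] → 'tttt66'; at [11:17] → 'ttttt6'.
Each match is replaced using the text its own group 1 captured.

'[u][t][t]'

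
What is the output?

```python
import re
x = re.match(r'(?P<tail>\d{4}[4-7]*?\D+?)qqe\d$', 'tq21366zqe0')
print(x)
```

None

`match` is anchored at position 0; if the pattern doesn't fit there, it returns None.
Here position 0 doesn't satisfy it, so the call returns None.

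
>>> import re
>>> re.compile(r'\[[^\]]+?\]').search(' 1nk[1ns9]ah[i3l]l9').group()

'[1ns9]'

`re.search` tries every starting position until one works.
The match spans [4:10] → '[1ns9]'.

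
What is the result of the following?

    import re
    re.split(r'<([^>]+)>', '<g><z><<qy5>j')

Matches to split on: at [0:3] → '<g>'; at [3:6] → '<z>'; at [6:12] → '<<qy5>'.
With a capturing group present, the delimiter's captured portion is kept in the result list.

['', 'g', '', 'z', '', '<qy5', 'j']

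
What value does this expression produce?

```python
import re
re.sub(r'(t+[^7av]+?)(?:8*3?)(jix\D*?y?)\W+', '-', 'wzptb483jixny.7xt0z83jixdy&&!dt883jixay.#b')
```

The pattern matches one or more of a literal 't', then one or more of any character except [7av] (lazy) (captured); then zero or more of a literal '8', then optionally the literal '3' (non-capturing group); then the literal 'jix', then zero or more of a non-digit (lazy), then optionally the literal 'y' (captured); then one or more of a non-word character.
Because the quantifier is non-greedy, it stops expanding at the earliest point where the rest of the pattern can succeed.
Matches: at [3:14] → 'tb483jixny.'; at [16:29] → 't0z83jixdy&&!'; at [30:41] → 't883jixay.#'.
Every occurrence is swapped for '-'.

'wzp-7x-d-b'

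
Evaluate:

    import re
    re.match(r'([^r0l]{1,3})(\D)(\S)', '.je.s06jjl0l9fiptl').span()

(0, 5)

Pattern: 1 to 3 of any character except [r0l] (captured); then a non-digit (captured); then a non-whitespace character (captured).
With `match`, the pattern is implicitly anchored at the beginning.
The match spans [0:5] → '.je.s'.
Captured: group 1 = '.je', group 2 = '.', group 3 = 's'.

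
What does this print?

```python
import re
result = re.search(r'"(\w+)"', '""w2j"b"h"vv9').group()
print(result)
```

The match spans [1:6] → '"w2j"'.

"w2j"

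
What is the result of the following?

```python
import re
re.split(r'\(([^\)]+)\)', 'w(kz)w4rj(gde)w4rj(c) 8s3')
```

['w', 'kz', 'w4rj', 'gde', 'w4rj', 'c', ' 8s3']

`re.split` interleaves the captured-group text with the surrounding fragments.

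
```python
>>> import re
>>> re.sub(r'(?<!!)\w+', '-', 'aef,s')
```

Because the assertion is negative and zero-width, positions next to the forbidden text are skipped.
Matches: at [0:3] → 'aef'; at [4:5] → 's'.
Every occurrence is swapped for '-'.

'-,-'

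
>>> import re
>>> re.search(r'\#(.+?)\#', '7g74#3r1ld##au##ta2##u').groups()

('3r1ld',)

The match spans [4:11] → '#3r1ld#'.
Captured: group 1 = '3r1ld'.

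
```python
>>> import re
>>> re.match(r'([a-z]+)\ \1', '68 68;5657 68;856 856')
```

None

`re.match` won't scan ahead — the pattern has to work from the very first character.
Here the string doesn't start with a match, so the call returns None.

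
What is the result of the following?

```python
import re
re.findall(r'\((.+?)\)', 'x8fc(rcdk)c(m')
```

['rcdk']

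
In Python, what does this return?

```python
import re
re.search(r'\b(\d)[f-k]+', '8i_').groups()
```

The pattern matches a word boundary (`\b`, zero-width); then a digit (captured); then one or more of a character in [f-k].
Unlike `match`, `search` isn't anchored — it looks for the pattern anywhere in the string.
The match spans [0:2] → '8i'.
Captured: group 1 = '8'.

('8',)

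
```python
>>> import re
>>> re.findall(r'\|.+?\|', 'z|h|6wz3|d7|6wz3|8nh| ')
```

['|h|', '|d7|', '|8nh|']

Lazy quantifiers expand one character at a time until the remainder of the pattern can match.
Scanning left to right: at [1:4] → '|h|'; at [8:12] → '|d7|'; at [16:21] → '|8nh|'.
`findall` yields the raw match text (3 of them) because the pattern has no groups.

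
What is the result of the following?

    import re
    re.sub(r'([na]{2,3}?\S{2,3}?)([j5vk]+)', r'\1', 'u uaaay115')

This matches 2 to 3 of one of [na] (lazy), then 2 to 3 of a non-whitespace character (lazy) (captured); then one or more of one of [j5vk] (captured).
Matches: at [3:10] → 'aaay115'.
`\1` in the replacement pulls in group 1's text for each match.

'u uaaay11'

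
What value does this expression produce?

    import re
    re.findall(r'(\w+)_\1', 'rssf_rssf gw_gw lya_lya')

['rssf', 'gw', 'lya']

The backreference `\1` re-matches whatever the first group consumed, character for character.
Matches: at [0:9] match 'rssf_rssf', group 1 = 'rssf'; at [10:15] match 'gw_gw', group 1 = 'gw'; at [16:23] match 'lya_lya', group 1 = 'lya'.
One capturing group, so `findall` returns just the captured substring from each match — 3 in all.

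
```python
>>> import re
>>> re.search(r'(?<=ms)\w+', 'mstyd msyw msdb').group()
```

'tyd'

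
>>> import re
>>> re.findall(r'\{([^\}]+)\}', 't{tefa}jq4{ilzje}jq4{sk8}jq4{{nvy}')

['tefa', 'ilzje', 'sk8', '{nvy']

One capturing group, so `findall` returns just the captured substring from each match — 4 in all.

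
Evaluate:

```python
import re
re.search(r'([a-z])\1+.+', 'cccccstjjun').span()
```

The backreference `\1` re-matches whatever the first group consumed, character for character.
Unlike `match`, `search` isn't anchored — it looks for the pattern anywhere in the string.
The match spans [0:11] → 'cccccstjjun'.
Captured: group 1 = 'c'.

(0, 11)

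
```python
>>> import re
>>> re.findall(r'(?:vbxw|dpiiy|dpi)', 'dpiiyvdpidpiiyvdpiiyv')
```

['dpiiy', 'dpi', 'dpiiy', 'dpiiy']

Alternation isn't longest-match — the leftmost alternative that fits at this position is chosen.
Scanning left to right: at [0:5] → 'dpiiy'; at [6:9] → 'dpi'; at [9:14] → 'dpiiy'; at [15:20] → 'dpiiy'.
`findall` yields the raw match text (4 of them) because the pattern has no groups.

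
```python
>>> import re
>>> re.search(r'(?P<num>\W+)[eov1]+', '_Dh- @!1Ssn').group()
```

The pattern matches one or more of a non-word character (captured as 'num'); then one or more of one of [eov1].
`re.search` tries every starting position until one works.
The match spans [3:8] → '- @!1'.
Captured: group 1 = '- @!'.

'- @!1'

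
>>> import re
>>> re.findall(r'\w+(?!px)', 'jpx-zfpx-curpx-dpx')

['jpx', 'zfpx', 'curpx', 'dpx']

A negative assertion filters positions out without eating any characters.
No capturing groups, so `findall` returns the 4 full match strings.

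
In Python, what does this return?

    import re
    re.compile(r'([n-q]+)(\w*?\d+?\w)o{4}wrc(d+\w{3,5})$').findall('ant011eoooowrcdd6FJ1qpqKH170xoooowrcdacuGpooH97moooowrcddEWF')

[('n', 't011eoooowrcdd6FJ1qpqKH170xoooowrcdacuGpooH97m', 'ddEWF')]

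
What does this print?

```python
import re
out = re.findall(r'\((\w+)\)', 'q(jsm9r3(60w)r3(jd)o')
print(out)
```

['60w', 'jd']

`findall` collects group 1 from each match (2 total).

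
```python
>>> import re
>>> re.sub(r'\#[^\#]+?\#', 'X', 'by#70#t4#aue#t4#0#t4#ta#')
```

Matches: at [2:6] → '#70#'; at [8:13] → '#aue#'; at [15:18] → '#0#'; at [20:24] → '#ta#'.
Each match is replaced by 'X'.

'byXt4Xt4Xt4X'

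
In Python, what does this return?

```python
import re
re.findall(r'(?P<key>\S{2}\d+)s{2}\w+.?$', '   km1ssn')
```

['km1']

Pattern: exactly 2 of a non-whitespace character, then one or more of a digit (captured as 'key'); then exactly 2 of the literal 's', then one or more of a word character, then optionally any character; then anchored at the end.
One capturing group, so `findall` returns just the captured substring from the one match — 1 in all.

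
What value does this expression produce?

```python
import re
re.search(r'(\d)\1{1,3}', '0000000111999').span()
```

(0, 4)

After group 1 captures some text, `\1` only succeeds where that same text appears again.
The match spans [0:4] → '0000'.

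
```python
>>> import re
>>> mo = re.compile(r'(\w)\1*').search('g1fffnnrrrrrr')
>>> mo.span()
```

A backreference is literal: `\1` must see the identical characters the first group matched.
The match spans [0:1] → 'g'.

(0, 1)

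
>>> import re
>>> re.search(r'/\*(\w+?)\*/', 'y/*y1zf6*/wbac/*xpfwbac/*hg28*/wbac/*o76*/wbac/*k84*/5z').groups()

('y1zf6',)

The match spans [1:10] → '/*y1zf6*/'.
Captured: group 1 = 'y1zf6'.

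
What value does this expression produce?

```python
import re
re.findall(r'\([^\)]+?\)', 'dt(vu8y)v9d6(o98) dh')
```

['(vu8y)', '(o98)']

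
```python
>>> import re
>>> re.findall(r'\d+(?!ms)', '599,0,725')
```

['599', '0', '725']

`(?!…)`/`(?<!…)` only lets a position through if the neighbouring text does NOT match; no characters are consumed.
Matches: at [0:3] → '599'; at [4:5] → '0'; at [6:9] → '725'.
Since nothing is captured, `findall` lists the 3 matched substrings directly.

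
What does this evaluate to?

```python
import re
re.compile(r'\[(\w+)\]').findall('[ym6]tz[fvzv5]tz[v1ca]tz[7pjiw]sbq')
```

['ym6', 'fvzv5', 'v1ca', '7pjiw']

Walking the string: at [0:5] match '[ym6]', group 1 = 'ym6'; at [7:14] match '[fvzv5]', group 1 = 'fvzv5'; at [16:22] match '[v1ca]', group 1 = 'v1ca'; at [24:31] match '[7pjiw]', group 1 = '7pjiw'.
Because there's exactly one group, `findall` drops the full match and keeps group 1 from each hit.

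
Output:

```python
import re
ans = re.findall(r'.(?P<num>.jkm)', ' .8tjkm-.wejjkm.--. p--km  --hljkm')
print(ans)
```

['tjkm', 'jjkm', 'ljkm']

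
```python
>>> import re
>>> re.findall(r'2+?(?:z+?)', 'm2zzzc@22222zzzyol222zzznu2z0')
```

The pattern matches one or more of a literal '2' (lazy); then one or more of a literal 'z' (lazy) (non-capturing group).
Matches: at [1:3] → '2z'; at [7:13] → '22222z'; at [18:22] → '222z'; at [26:28] → '2z'.
No capturing groups, so `findall` returns the 4 full match strings.

['2z', '22222z', '222z', '2z']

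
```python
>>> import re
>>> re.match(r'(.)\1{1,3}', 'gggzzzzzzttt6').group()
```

'ggg'

`match` is anchored at position 0; if the pattern doesn't fit there, it returns None.
The match spans [0:3] → 'ggg'.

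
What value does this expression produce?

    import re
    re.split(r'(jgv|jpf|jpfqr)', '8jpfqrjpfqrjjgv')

Alternation isn't longest-match — the leftmost alternative that fits at this position is chosen.
The group in the pattern means `split` returns the separators' captures alongside the pieces.

['8', 'jpf', 'qr', 'jpf', 'qrj', 'jgv', '']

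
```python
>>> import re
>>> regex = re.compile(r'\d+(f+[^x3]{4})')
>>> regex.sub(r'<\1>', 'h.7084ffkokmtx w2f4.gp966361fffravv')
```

Each match is replaced using the text its own group 1 captured.

'h.<ffkokm>tx w<f4.gp><fffravv>'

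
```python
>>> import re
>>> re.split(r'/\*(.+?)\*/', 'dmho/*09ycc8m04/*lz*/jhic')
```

Matches to split on: at [4:21] → '/*09ycc8m04/*lz*/'.
With a capturing group present, the delimiter's captured portion is kept in the result list.

['dmho', '09ycc8m04/*lz', 'jhic']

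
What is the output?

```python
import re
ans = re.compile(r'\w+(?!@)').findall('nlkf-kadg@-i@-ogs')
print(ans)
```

A negative assertion filters positions out without eating any characters.
Since nothing is captured, `findall` lists the 3 matched substrings directly.

['nlkf', 'kad', 'ogs']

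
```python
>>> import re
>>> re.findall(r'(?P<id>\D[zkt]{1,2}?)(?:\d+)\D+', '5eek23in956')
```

['ek']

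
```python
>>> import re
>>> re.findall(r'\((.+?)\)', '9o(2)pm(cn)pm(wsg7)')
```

['2', 'cn', 'wsg7']

Scanning left to right: at [2:5] match '(2)', group 1 = '2'; at [7:11] match '(cn)', group 1 = 'cn'; at [13:19] match '(wsg7)', group 1 = 'wsg7'.
With a single group, `findall` returns only what that group captured — 3 items.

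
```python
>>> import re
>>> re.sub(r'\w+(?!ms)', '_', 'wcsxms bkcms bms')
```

'_ _ _'

Because the assertion is negative and zero-width, positions next to the forbidden text are skipped.
Matches: at [0:6] → 'wcsxms'; at [7:12] → 'bkcms'; at [13:16] → 'bms'.
`sub` substitutes '_' at each match site.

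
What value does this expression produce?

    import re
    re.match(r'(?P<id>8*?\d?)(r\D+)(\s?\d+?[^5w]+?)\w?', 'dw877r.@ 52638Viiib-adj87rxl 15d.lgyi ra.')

None

This matches zero or more of the literal '8' (lazy), then optionally a digit (captured as 'id'); then a literal 'r', then one or more of a non-digit (captured); then optionally whitespace, then one or more of a digit (lazy), then one or more of any character except [5w] (lazy) (captured); then optionally a word character.
`re.match` only tries the pattern at the start of the string.
Here position 0 doesn't satisfy it, so the call returns None.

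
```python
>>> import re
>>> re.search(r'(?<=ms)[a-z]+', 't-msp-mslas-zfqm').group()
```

The lookaround is zero-width — it requires the adjacent text to match without consuming it, so the asserted text isn't part of the match.
`search` walks the string left to right and returns the first match it finds.
The match spans [4:5] → 'p'.

'p'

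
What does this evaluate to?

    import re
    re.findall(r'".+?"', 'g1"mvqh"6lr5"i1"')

['"mvqh"', '"i1"']

Matches: at [2:8] → '"mvqh"'; at [12:16] → '"i1"'.
With no groups in the pattern, `findall` gives back each whole match — 2 here.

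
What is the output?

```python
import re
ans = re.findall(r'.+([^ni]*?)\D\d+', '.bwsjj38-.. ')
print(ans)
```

['']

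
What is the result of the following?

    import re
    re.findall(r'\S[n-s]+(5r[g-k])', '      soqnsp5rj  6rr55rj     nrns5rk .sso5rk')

['5rj', '5rk', '5rk']

The pattern matches a non-whitespace character, then one or more of a character in [n-s]; then the literal '5r', then a character in [g-k] (captured).
Scanning left to right: at [6:15] match 'soqnsp5rj', group 1 = '5rj'; at [29:36] match 'nrns5rk', group 1 = '5rk'; at [37:44] match '.sso5rk', group 1 = '5rk'.
`findall` collects group 1 from each match (3 total).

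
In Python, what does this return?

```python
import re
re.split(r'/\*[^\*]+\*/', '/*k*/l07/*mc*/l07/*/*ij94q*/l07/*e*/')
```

['', 'l07', 'l07/*', 'l07', '']

Matches to split on: at [0:5] → '/*k*/'; at [8:14] → '/*mc*/'; at [19:28] → '/*ij94q*/'; at [31:36] → '/*e*/'.
The string is cut at each match, leaving 5 pieces.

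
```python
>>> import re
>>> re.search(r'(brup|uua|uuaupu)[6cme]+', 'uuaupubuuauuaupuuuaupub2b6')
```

None

`re.search` tries every starting position until one works.
Here the pattern never matches, so the call returns None.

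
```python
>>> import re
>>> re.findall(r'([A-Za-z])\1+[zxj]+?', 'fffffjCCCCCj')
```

['f', 'C']

A backreference is literal: `\1` must see the identical characters the first group matched.
Matches: at [0:6] match 'fffffj', group 1 = 'f'; at [6:12] match 'CCCCCj', group 1 = 'C'.
Because there's exactly one group, `findall` drops the full match and keeps group 1 from each hit.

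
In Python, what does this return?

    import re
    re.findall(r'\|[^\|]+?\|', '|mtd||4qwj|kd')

`findall` yields the raw match text (2 of them) because the pattern has no groups.

['|mtd|', '|4qwj|']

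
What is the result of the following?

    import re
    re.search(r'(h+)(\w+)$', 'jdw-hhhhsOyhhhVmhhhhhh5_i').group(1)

The match spans [4:25] → 'hhhhsOyhhhVmhhhhhh5_i'.
Captured: group 1 = 'hhhh', group 2 = 'sOyhhhVmhhhhhh5_i'.

'hhhh'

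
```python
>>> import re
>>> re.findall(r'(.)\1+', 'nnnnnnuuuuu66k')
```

The backreference `\1` re-matches whatever the first group consumed, character for character.
Scanning left to right: at [0:6] match 'nnnnnn', group 1 = 'n'; at [6:11] match 'uuuuu', group 1 = 'u'; at [11:13] match '66', group 1 = '6'.
With a single group, `findall` returns only what that group captured — 3 items.

['n', 'u', '6']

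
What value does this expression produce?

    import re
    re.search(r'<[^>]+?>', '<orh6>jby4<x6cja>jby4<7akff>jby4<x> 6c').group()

'<orh6>'

The match spans [0:6] → '<orh6>'.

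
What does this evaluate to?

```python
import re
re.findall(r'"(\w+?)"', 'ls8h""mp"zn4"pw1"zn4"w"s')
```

['mp', 'pw1', 'w']

Walking the string: at [5:9] match '"mp"', group 1 = 'mp'; at [12:17] match '"pw1"', group 1 = 'pw1'; at [20:23] match '"w"', group 1 = 'w'.
`findall` collects group 1 from each match (3 total).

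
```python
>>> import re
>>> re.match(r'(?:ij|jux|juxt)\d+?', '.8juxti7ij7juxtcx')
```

None

`match` is anchored at position 0; if the pattern doesn't fit there, it returns None.
Here the pattern fails at index 0, so the call returns None.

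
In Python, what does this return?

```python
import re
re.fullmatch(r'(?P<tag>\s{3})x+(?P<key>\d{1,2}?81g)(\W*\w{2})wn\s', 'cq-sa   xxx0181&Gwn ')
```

None

Pattern: exactly 3 of whitespace (captured as 'tag'); then one or more of a literal 'x'; then 1 to 2 of a digit (lazy), then the literal '81g' (captured as 'key'); then zero or more of a non-word character, then exactly 2 of a word character (captured); then the literal 'wn', then whitespace.
`fullmatch` succeeds only if the pattern covers the string from start to end.
Here the pattern can't cover the whole string, so the call returns None.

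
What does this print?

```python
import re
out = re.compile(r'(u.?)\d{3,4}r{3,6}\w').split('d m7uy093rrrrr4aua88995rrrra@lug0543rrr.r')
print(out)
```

['d m7', 'uy', 'aua88995rrrra@lug0543rrr.r']

Pattern: a literal 'u', then optionally any character (captured); then 3 to 4 of a digit, then 3 to 6 of a literal 'r', then a word character.
`re.split` interleaves the captured-group text with the surrounding fragments.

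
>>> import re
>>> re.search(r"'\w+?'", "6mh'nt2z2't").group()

"'nt2z2'"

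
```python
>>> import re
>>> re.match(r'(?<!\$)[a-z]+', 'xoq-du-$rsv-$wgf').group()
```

'xoq'

With `match`, the pattern is implicitly anchored at the beginning.
The match spans [0:3] → 'xoq'.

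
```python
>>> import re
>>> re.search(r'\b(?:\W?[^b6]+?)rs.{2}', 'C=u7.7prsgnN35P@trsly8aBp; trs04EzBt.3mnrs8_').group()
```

'C=u7.7prsgn'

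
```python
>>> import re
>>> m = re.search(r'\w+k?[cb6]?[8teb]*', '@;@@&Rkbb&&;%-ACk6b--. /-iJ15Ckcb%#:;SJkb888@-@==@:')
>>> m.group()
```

This matches one or more of a word character, then optionally a literal 'k', then optionally one of [cb6]; then zero or more of one of [8teb].
Unlike `match`, `search` isn't anchored — it looks for the pattern anywhere in the string.
The match spans [5:9] → 'Rkbb'.

'Rkbb'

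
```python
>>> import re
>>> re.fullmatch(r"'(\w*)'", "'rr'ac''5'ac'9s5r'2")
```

None

`re.fullmatch` requires the pattern to consume the entire string.
Here the pattern can't cover the whole string, so the call returns None.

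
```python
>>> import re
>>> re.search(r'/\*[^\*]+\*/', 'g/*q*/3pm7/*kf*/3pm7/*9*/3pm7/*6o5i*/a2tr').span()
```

(1, 6)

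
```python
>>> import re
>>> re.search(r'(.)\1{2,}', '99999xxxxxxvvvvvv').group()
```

'99999'

The backreference `\1` re-matches whatever the first group consumed, character for character.
`re.search` scans for the first position where the pattern succeeds.
The match spans [0:5] → '99999'.
Captured: group 1 = '9'.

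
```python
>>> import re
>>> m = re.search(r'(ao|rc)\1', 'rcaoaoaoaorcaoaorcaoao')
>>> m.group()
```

'aoao'

`\1` has to match the exact text group 1 already captured.
Unlike `match`, `search` isn't anchored — it looks for the pattern anywhere in the string.
The match spans [2:6] → 'aoao'.
Captured: group 1 = 'ao'.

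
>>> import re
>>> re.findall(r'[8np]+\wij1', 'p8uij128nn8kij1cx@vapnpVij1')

['p8uij1', '8nn8kij1', 'pnpVij1']

This matches one or more of one of [8np]; then a word character, then the literal 'ij1'.
Matches: at [0:6] → 'p8uij1'; at [7:15] → '8nn8kij1'; at [20:27] → 'pnpVij1'.
With no groups in the pattern, `findall` gives back each whole match — 3 here.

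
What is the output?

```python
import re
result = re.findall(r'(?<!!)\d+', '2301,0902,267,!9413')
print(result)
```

The negative lookaround is zero-width — it rules out positions where the adjacent text would match, without consuming anything.
Matches: at [0:4] → '2301'; at [5:9] → '0902'; at [10:13] → '267'; at [16:19] → '413'.
With no groups in the pattern, `findall` gives back each whole match — 4 here.

['2301', '0902', '267', '413']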